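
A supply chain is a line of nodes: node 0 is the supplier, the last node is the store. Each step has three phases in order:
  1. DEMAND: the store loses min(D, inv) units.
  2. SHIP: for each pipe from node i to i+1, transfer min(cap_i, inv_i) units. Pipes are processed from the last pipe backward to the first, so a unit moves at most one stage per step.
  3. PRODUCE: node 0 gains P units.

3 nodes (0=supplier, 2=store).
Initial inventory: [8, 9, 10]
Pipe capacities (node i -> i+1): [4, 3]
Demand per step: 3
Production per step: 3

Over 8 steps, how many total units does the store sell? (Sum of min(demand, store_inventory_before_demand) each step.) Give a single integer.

Answer: 24

Derivation:
Step 1: sold=3 (running total=3) -> [7 10 10]
Step 2: sold=3 (running total=6) -> [6 11 10]
Step 3: sold=3 (running total=9) -> [5 12 10]
Step 4: sold=3 (running total=12) -> [4 13 10]
Step 5: sold=3 (running total=15) -> [3 14 10]
Step 6: sold=3 (running total=18) -> [3 14 10]
Step 7: sold=3 (running total=21) -> [3 14 10]
Step 8: sold=3 (running total=24) -> [3 14 10]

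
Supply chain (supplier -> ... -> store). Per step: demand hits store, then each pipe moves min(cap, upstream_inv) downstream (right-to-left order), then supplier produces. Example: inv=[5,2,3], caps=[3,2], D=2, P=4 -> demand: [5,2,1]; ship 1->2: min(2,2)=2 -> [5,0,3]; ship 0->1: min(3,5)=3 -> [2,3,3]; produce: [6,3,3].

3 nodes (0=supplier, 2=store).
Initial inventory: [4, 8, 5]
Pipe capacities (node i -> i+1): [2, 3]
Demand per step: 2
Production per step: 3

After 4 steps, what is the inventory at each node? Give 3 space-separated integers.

Step 1: demand=2,sold=2 ship[1->2]=3 ship[0->1]=2 prod=3 -> inv=[5 7 6]
Step 2: demand=2,sold=2 ship[1->2]=3 ship[0->1]=2 prod=3 -> inv=[6 6 7]
Step 3: demand=2,sold=2 ship[1->2]=3 ship[0->1]=2 prod=3 -> inv=[7 5 8]
Step 4: demand=2,sold=2 ship[1->2]=3 ship[0->1]=2 prod=3 -> inv=[8 4 9]

8 4 9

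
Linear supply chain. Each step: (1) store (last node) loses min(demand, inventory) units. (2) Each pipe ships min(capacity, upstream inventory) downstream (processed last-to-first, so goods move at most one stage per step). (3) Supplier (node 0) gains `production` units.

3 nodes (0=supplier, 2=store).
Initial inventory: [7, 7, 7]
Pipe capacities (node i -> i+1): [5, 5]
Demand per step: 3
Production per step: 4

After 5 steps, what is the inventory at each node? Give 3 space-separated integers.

Step 1: demand=3,sold=3 ship[1->2]=5 ship[0->1]=5 prod=4 -> inv=[6 7 9]
Step 2: demand=3,sold=3 ship[1->2]=5 ship[0->1]=5 prod=4 -> inv=[5 7 11]
Step 3: demand=3,sold=3 ship[1->2]=5 ship[0->1]=5 prod=4 -> inv=[4 7 13]
Step 4: demand=3,sold=3 ship[1->2]=5 ship[0->1]=4 prod=4 -> inv=[4 6 15]
Step 5: demand=3,sold=3 ship[1->2]=5 ship[0->1]=4 prod=4 -> inv=[4 5 17]

4 5 17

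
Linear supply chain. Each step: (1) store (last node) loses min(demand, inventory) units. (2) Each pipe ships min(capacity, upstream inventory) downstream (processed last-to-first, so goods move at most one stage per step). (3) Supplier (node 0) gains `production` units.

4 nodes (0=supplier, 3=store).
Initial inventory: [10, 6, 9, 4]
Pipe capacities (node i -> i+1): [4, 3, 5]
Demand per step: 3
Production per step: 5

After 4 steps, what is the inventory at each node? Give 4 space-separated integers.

Step 1: demand=3,sold=3 ship[2->3]=5 ship[1->2]=3 ship[0->1]=4 prod=5 -> inv=[11 7 7 6]
Step 2: demand=3,sold=3 ship[2->3]=5 ship[1->2]=3 ship[0->1]=4 prod=5 -> inv=[12 8 5 8]
Step 3: demand=3,sold=3 ship[2->3]=5 ship[1->2]=3 ship[0->1]=4 prod=5 -> inv=[13 9 3 10]
Step 4: demand=3,sold=3 ship[2->3]=3 ship[1->2]=3 ship[0->1]=4 prod=5 -> inv=[14 10 3 10]

14 10 3 10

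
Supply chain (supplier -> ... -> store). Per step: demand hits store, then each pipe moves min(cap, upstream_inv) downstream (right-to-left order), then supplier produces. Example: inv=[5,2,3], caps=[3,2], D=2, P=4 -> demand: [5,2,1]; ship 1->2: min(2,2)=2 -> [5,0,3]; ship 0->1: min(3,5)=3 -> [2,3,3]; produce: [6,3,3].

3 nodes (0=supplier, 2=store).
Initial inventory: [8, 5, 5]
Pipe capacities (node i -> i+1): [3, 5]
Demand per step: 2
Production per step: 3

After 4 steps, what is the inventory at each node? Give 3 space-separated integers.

Step 1: demand=2,sold=2 ship[1->2]=5 ship[0->1]=3 prod=3 -> inv=[8 3 8]
Step 2: demand=2,sold=2 ship[1->2]=3 ship[0->1]=3 prod=3 -> inv=[8 3 9]
Step 3: demand=2,sold=2 ship[1->2]=3 ship[0->1]=3 prod=3 -> inv=[8 3 10]
Step 4: demand=2,sold=2 ship[1->2]=3 ship[0->1]=3 prod=3 -> inv=[8 3 11]

8 3 11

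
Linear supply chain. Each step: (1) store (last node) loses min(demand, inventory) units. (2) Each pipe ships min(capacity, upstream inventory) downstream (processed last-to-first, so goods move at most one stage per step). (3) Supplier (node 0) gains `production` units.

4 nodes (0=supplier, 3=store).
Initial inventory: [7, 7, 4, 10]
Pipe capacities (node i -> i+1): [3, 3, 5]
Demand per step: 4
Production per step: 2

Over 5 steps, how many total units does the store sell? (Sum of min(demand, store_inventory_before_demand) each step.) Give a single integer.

Answer: 20

Derivation:
Step 1: sold=4 (running total=4) -> [6 7 3 10]
Step 2: sold=4 (running total=8) -> [5 7 3 9]
Step 3: sold=4 (running total=12) -> [4 7 3 8]
Step 4: sold=4 (running total=16) -> [3 7 3 7]
Step 5: sold=4 (running total=20) -> [2 7 3 6]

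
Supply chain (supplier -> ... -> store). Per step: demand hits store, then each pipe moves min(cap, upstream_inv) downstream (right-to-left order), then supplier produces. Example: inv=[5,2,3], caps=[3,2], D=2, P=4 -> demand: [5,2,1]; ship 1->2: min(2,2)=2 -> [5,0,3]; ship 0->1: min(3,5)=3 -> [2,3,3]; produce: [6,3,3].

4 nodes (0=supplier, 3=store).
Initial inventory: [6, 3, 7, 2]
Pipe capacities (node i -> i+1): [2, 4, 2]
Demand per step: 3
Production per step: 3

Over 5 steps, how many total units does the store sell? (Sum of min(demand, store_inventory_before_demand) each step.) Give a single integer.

Step 1: sold=2 (running total=2) -> [7 2 8 2]
Step 2: sold=2 (running total=4) -> [8 2 8 2]
Step 3: sold=2 (running total=6) -> [9 2 8 2]
Step 4: sold=2 (running total=8) -> [10 2 8 2]
Step 5: sold=2 (running total=10) -> [11 2 8 2]

Answer: 10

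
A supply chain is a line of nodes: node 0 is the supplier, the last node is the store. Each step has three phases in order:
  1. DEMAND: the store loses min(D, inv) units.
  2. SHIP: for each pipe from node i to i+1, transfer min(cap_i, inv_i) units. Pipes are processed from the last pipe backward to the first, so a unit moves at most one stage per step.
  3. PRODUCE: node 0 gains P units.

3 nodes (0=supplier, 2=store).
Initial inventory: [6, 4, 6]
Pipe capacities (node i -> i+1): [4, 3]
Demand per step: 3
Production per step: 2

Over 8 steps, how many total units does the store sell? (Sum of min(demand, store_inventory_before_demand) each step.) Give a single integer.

Answer: 24

Derivation:
Step 1: sold=3 (running total=3) -> [4 5 6]
Step 2: sold=3 (running total=6) -> [2 6 6]
Step 3: sold=3 (running total=9) -> [2 5 6]
Step 4: sold=3 (running total=12) -> [2 4 6]
Step 5: sold=3 (running total=15) -> [2 3 6]
Step 6: sold=3 (running total=18) -> [2 2 6]
Step 7: sold=3 (running total=21) -> [2 2 5]
Step 8: sold=3 (running total=24) -> [2 2 4]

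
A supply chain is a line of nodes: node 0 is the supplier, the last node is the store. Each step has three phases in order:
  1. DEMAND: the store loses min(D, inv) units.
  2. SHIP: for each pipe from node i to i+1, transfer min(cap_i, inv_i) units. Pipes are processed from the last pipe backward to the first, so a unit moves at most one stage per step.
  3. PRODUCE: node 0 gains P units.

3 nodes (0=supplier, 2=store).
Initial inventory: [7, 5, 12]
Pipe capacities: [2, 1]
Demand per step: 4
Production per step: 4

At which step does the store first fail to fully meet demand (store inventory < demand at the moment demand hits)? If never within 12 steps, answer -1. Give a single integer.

Step 1: demand=4,sold=4 ship[1->2]=1 ship[0->1]=2 prod=4 -> [9 6 9]
Step 2: demand=4,sold=4 ship[1->2]=1 ship[0->1]=2 prod=4 -> [11 7 6]
Step 3: demand=4,sold=4 ship[1->2]=1 ship[0->1]=2 prod=4 -> [13 8 3]
Step 4: demand=4,sold=3 ship[1->2]=1 ship[0->1]=2 prod=4 -> [15 9 1]
Step 5: demand=4,sold=1 ship[1->2]=1 ship[0->1]=2 prod=4 -> [17 10 1]
Step 6: demand=4,sold=1 ship[1->2]=1 ship[0->1]=2 prod=4 -> [19 11 1]
Step 7: demand=4,sold=1 ship[1->2]=1 ship[0->1]=2 prod=4 -> [21 12 1]
Step 8: demand=4,sold=1 ship[1->2]=1 ship[0->1]=2 prod=4 -> [23 13 1]
Step 9: demand=4,sold=1 ship[1->2]=1 ship[0->1]=2 prod=4 -> [25 14 1]
Step 10: demand=4,sold=1 ship[1->2]=1 ship[0->1]=2 prod=4 -> [27 15 1]
Step 11: demand=4,sold=1 ship[1->2]=1 ship[0->1]=2 prod=4 -> [29 16 1]
Step 12: demand=4,sold=1 ship[1->2]=1 ship[0->1]=2 prod=4 -> [31 17 1]
First stockout at step 4

4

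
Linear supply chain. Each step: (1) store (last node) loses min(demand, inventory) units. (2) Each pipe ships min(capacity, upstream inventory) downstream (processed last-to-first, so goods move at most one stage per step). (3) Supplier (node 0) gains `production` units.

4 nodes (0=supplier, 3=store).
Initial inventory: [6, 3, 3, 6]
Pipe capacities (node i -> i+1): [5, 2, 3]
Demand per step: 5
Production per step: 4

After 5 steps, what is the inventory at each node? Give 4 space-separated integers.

Step 1: demand=5,sold=5 ship[2->3]=3 ship[1->2]=2 ship[0->1]=5 prod=4 -> inv=[5 6 2 4]
Step 2: demand=5,sold=4 ship[2->3]=2 ship[1->2]=2 ship[0->1]=5 prod=4 -> inv=[4 9 2 2]
Step 3: demand=5,sold=2 ship[2->3]=2 ship[1->2]=2 ship[0->1]=4 prod=4 -> inv=[4 11 2 2]
Step 4: demand=5,sold=2 ship[2->3]=2 ship[1->2]=2 ship[0->1]=4 prod=4 -> inv=[4 13 2 2]
Step 5: demand=5,sold=2 ship[2->3]=2 ship[1->2]=2 ship[0->1]=4 prod=4 -> inv=[4 15 2 2]

4 15 2 2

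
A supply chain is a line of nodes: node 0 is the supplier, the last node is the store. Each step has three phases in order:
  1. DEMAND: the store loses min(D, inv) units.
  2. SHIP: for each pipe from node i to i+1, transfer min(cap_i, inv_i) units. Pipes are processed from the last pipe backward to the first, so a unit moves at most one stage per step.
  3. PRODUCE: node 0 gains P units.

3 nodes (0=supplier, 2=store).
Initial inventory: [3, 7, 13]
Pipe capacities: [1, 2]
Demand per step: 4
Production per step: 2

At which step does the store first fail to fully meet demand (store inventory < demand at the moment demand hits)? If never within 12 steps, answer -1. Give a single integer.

Step 1: demand=4,sold=4 ship[1->2]=2 ship[0->1]=1 prod=2 -> [4 6 11]
Step 2: demand=4,sold=4 ship[1->2]=2 ship[0->1]=1 prod=2 -> [5 5 9]
Step 3: demand=4,sold=4 ship[1->2]=2 ship[0->1]=1 prod=2 -> [6 4 7]
Step 4: demand=4,sold=4 ship[1->2]=2 ship[0->1]=1 prod=2 -> [7 3 5]
Step 5: demand=4,sold=4 ship[1->2]=2 ship[0->1]=1 prod=2 -> [8 2 3]
Step 6: demand=4,sold=3 ship[1->2]=2 ship[0->1]=1 prod=2 -> [9 1 2]
Step 7: demand=4,sold=2 ship[1->2]=1 ship[0->1]=1 prod=2 -> [10 1 1]
Step 8: demand=4,sold=1 ship[1->2]=1 ship[0->1]=1 prod=2 -> [11 1 1]
Step 9: demand=4,sold=1 ship[1->2]=1 ship[0->1]=1 prod=2 -> [12 1 1]
Step 10: demand=4,sold=1 ship[1->2]=1 ship[0->1]=1 prod=2 -> [13 1 1]
Step 11: demand=4,sold=1 ship[1->2]=1 ship[0->1]=1 prod=2 -> [14 1 1]
Step 12: demand=4,sold=1 ship[1->2]=1 ship[0->1]=1 prod=2 -> [15 1 1]
First stockout at step 6

6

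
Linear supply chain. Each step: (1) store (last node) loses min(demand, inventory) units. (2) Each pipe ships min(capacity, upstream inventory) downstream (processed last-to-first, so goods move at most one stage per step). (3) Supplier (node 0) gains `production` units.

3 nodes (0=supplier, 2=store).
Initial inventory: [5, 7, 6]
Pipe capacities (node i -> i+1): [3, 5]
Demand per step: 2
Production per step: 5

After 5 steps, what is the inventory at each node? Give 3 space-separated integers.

Step 1: demand=2,sold=2 ship[1->2]=5 ship[0->1]=3 prod=5 -> inv=[7 5 9]
Step 2: demand=2,sold=2 ship[1->2]=5 ship[0->1]=3 prod=5 -> inv=[9 3 12]
Step 3: demand=2,sold=2 ship[1->2]=3 ship[0->1]=3 prod=5 -> inv=[11 3 13]
Step 4: demand=2,sold=2 ship[1->2]=3 ship[0->1]=3 prod=5 -> inv=[13 3 14]
Step 5: demand=2,sold=2 ship[1->2]=3 ship[0->1]=3 prod=5 -> inv=[15 3 15]

15 3 15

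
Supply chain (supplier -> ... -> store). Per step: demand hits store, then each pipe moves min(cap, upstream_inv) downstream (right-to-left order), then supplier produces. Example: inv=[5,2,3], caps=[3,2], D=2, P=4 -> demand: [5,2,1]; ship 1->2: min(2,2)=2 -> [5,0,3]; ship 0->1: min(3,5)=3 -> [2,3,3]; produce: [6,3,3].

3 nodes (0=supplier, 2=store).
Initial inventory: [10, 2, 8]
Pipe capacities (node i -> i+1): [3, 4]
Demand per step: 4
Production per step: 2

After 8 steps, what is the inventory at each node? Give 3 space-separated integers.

Step 1: demand=4,sold=4 ship[1->2]=2 ship[0->1]=3 prod=2 -> inv=[9 3 6]
Step 2: demand=4,sold=4 ship[1->2]=3 ship[0->1]=3 prod=2 -> inv=[8 3 5]
Step 3: demand=4,sold=4 ship[1->2]=3 ship[0->1]=3 prod=2 -> inv=[7 3 4]
Step 4: demand=4,sold=4 ship[1->2]=3 ship[0->1]=3 prod=2 -> inv=[6 3 3]
Step 5: demand=4,sold=3 ship[1->2]=3 ship[0->1]=3 prod=2 -> inv=[5 3 3]
Step 6: demand=4,sold=3 ship[1->2]=3 ship[0->1]=3 prod=2 -> inv=[4 3 3]
Step 7: demand=4,sold=3 ship[1->2]=3 ship[0->1]=3 prod=2 -> inv=[3 3 3]
Step 8: demand=4,sold=3 ship[1->2]=3 ship[0->1]=3 prod=2 -> inv=[2 3 3]

2 3 3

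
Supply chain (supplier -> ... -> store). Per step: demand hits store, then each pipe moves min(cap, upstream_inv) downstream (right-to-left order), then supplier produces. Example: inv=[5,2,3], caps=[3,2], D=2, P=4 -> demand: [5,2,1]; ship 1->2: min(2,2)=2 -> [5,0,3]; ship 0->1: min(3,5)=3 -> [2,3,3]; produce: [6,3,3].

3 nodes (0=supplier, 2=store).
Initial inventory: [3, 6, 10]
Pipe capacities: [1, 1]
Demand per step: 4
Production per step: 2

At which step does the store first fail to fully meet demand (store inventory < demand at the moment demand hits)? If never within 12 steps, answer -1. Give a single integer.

Step 1: demand=4,sold=4 ship[1->2]=1 ship[0->1]=1 prod=2 -> [4 6 7]
Step 2: demand=4,sold=4 ship[1->2]=1 ship[0->1]=1 prod=2 -> [5 6 4]
Step 3: demand=4,sold=4 ship[1->2]=1 ship[0->1]=1 prod=2 -> [6 6 1]
Step 4: demand=4,sold=1 ship[1->2]=1 ship[0->1]=1 prod=2 -> [7 6 1]
Step 5: demand=4,sold=1 ship[1->2]=1 ship[0->1]=1 prod=2 -> [8 6 1]
Step 6: demand=4,sold=1 ship[1->2]=1 ship[0->1]=1 prod=2 -> [9 6 1]
Step 7: demand=4,sold=1 ship[1->2]=1 ship[0->1]=1 prod=2 -> [10 6 1]
Step 8: demand=4,sold=1 ship[1->2]=1 ship[0->1]=1 prod=2 -> [11 6 1]
Step 9: demand=4,sold=1 ship[1->2]=1 ship[0->1]=1 prod=2 -> [12 6 1]
Step 10: demand=4,sold=1 ship[1->2]=1 ship[0->1]=1 prod=2 -> [13 6 1]
Step 11: demand=4,sold=1 ship[1->2]=1 ship[0->1]=1 prod=2 -> [14 6 1]
Step 12: demand=4,sold=1 ship[1->2]=1 ship[0->1]=1 prod=2 -> [15 6 1]
First stockout at step 4

4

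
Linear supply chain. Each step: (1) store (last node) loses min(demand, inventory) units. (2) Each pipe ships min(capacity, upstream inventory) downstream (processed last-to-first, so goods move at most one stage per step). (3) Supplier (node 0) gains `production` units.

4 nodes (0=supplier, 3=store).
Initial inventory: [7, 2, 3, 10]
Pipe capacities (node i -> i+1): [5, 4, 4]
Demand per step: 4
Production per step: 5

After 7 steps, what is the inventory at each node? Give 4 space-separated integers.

Step 1: demand=4,sold=4 ship[2->3]=3 ship[1->2]=2 ship[0->1]=5 prod=5 -> inv=[7 5 2 9]
Step 2: demand=4,sold=4 ship[2->3]=2 ship[1->2]=4 ship[0->1]=5 prod=5 -> inv=[7 6 4 7]
Step 3: demand=4,sold=4 ship[2->3]=4 ship[1->2]=4 ship[0->1]=5 prod=5 -> inv=[7 7 4 7]
Step 4: demand=4,sold=4 ship[2->3]=4 ship[1->2]=4 ship[0->1]=5 prod=5 -> inv=[7 8 4 7]
Step 5: demand=4,sold=4 ship[2->3]=4 ship[1->2]=4 ship[0->1]=5 prod=5 -> inv=[7 9 4 7]
Step 6: demand=4,sold=4 ship[2->3]=4 ship[1->2]=4 ship[0->1]=5 prod=5 -> inv=[7 10 4 7]
Step 7: demand=4,sold=4 ship[2->3]=4 ship[1->2]=4 ship[0->1]=5 prod=5 -> inv=[7 11 4 7]

7 11 4 7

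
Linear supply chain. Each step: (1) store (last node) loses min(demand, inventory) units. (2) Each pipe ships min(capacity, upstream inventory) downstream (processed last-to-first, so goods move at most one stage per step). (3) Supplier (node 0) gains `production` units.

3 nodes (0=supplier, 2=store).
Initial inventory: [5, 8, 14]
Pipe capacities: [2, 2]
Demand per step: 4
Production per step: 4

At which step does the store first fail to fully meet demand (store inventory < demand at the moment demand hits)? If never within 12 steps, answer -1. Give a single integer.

Step 1: demand=4,sold=4 ship[1->2]=2 ship[0->1]=2 prod=4 -> [7 8 12]
Step 2: demand=4,sold=4 ship[1->2]=2 ship[0->1]=2 prod=4 -> [9 8 10]
Step 3: demand=4,sold=4 ship[1->2]=2 ship[0->1]=2 prod=4 -> [11 8 8]
Step 4: demand=4,sold=4 ship[1->2]=2 ship[0->1]=2 prod=4 -> [13 8 6]
Step 5: demand=4,sold=4 ship[1->2]=2 ship[0->1]=2 prod=4 -> [15 8 4]
Step 6: demand=4,sold=4 ship[1->2]=2 ship[0->1]=2 prod=4 -> [17 8 2]
Step 7: demand=4,sold=2 ship[1->2]=2 ship[0->1]=2 prod=4 -> [19 8 2]
Step 8: demand=4,sold=2 ship[1->2]=2 ship[0->1]=2 prod=4 -> [21 8 2]
Step 9: demand=4,sold=2 ship[1->2]=2 ship[0->1]=2 prod=4 -> [23 8 2]
Step 10: demand=4,sold=2 ship[1->2]=2 ship[0->1]=2 prod=4 -> [25 8 2]
Step 11: demand=4,sold=2 ship[1->2]=2 ship[0->1]=2 prod=4 -> [27 8 2]
Step 12: demand=4,sold=2 ship[1->2]=2 ship[0->1]=2 prod=4 -> [29 8 2]
First stockout at step 7

7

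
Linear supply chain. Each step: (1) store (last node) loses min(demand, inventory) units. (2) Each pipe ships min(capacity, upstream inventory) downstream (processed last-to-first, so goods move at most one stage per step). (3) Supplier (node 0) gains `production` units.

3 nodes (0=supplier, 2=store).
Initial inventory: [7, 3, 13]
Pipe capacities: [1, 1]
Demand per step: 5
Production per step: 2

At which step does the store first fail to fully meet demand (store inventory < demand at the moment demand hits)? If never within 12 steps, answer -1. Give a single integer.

Step 1: demand=5,sold=5 ship[1->2]=1 ship[0->1]=1 prod=2 -> [8 3 9]
Step 2: demand=5,sold=5 ship[1->2]=1 ship[0->1]=1 prod=2 -> [9 3 5]
Step 3: demand=5,sold=5 ship[1->2]=1 ship[0->1]=1 prod=2 -> [10 3 1]
Step 4: demand=5,sold=1 ship[1->2]=1 ship[0->1]=1 prod=2 -> [11 3 1]
Step 5: demand=5,sold=1 ship[1->2]=1 ship[0->1]=1 prod=2 -> [12 3 1]
Step 6: demand=5,sold=1 ship[1->2]=1 ship[0->1]=1 prod=2 -> [13 3 1]
Step 7: demand=5,sold=1 ship[1->2]=1 ship[0->1]=1 prod=2 -> [14 3 1]
Step 8: demand=5,sold=1 ship[1->2]=1 ship[0->1]=1 prod=2 -> [15 3 1]
Step 9: demand=5,sold=1 ship[1->2]=1 ship[0->1]=1 prod=2 -> [16 3 1]
Step 10: demand=5,sold=1 ship[1->2]=1 ship[0->1]=1 prod=2 -> [17 3 1]
Step 11: demand=5,sold=1 ship[1->2]=1 ship[0->1]=1 prod=2 -> [18 3 1]
Step 12: demand=5,sold=1 ship[1->2]=1 ship[0->1]=1 prod=2 -> [19 3 1]
First stockout at step 4

4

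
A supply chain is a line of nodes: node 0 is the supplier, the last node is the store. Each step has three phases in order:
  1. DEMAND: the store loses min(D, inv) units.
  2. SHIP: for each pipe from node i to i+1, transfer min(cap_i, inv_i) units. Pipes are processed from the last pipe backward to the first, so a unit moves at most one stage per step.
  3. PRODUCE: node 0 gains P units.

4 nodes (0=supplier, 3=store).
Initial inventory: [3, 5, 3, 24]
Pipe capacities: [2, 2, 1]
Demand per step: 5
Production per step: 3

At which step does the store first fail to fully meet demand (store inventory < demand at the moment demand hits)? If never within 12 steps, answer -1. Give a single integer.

Step 1: demand=5,sold=5 ship[2->3]=1 ship[1->2]=2 ship[0->1]=2 prod=3 -> [4 5 4 20]
Step 2: demand=5,sold=5 ship[2->3]=1 ship[1->2]=2 ship[0->1]=2 prod=3 -> [5 5 5 16]
Step 3: demand=5,sold=5 ship[2->3]=1 ship[1->2]=2 ship[0->1]=2 prod=3 -> [6 5 6 12]
Step 4: demand=5,sold=5 ship[2->3]=1 ship[1->2]=2 ship[0->1]=2 prod=3 -> [7 5 7 8]
Step 5: demand=5,sold=5 ship[2->3]=1 ship[1->2]=2 ship[0->1]=2 prod=3 -> [8 5 8 4]
Step 6: demand=5,sold=4 ship[2->3]=1 ship[1->2]=2 ship[0->1]=2 prod=3 -> [9 5 9 1]
Step 7: demand=5,sold=1 ship[2->3]=1 ship[1->2]=2 ship[0->1]=2 prod=3 -> [10 5 10 1]
Step 8: demand=5,sold=1 ship[2->3]=1 ship[1->2]=2 ship[0->1]=2 prod=3 -> [11 5 11 1]
Step 9: demand=5,sold=1 ship[2->3]=1 ship[1->2]=2 ship[0->1]=2 prod=3 -> [12 5 12 1]
Step 10: demand=5,sold=1 ship[2->3]=1 ship[1->2]=2 ship[0->1]=2 prod=3 -> [13 5 13 1]
Step 11: demand=5,sold=1 ship[2->3]=1 ship[1->2]=2 ship[0->1]=2 prod=3 -> [14 5 14 1]
Step 12: demand=5,sold=1 ship[2->3]=1 ship[1->2]=2 ship[0->1]=2 prod=3 -> [15 5 15 1]
First stockout at step 6

6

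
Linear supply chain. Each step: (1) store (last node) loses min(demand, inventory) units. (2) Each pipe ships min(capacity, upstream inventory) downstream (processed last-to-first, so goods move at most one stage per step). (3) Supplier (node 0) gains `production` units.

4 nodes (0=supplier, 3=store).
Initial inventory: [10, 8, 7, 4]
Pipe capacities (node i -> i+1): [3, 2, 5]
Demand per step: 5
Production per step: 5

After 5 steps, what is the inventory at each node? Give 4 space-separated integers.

Step 1: demand=5,sold=4 ship[2->3]=5 ship[1->2]=2 ship[0->1]=3 prod=5 -> inv=[12 9 4 5]
Step 2: demand=5,sold=5 ship[2->3]=4 ship[1->2]=2 ship[0->1]=3 prod=5 -> inv=[14 10 2 4]
Step 3: demand=5,sold=4 ship[2->3]=2 ship[1->2]=2 ship[0->1]=3 prod=5 -> inv=[16 11 2 2]
Step 4: demand=5,sold=2 ship[2->3]=2 ship[1->2]=2 ship[0->1]=3 prod=5 -> inv=[18 12 2 2]
Step 5: demand=5,sold=2 ship[2->3]=2 ship[1->2]=2 ship[0->1]=3 prod=5 -> inv=[20 13 2 2]

20 13 2 2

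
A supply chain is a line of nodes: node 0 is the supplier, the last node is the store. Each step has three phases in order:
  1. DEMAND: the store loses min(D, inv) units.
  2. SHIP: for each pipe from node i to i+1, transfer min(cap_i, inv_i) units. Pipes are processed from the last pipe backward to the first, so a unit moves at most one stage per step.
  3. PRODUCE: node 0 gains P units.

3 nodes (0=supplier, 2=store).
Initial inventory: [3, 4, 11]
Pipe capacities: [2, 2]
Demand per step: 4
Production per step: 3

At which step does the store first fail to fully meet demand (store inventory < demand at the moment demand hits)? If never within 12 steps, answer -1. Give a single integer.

Step 1: demand=4,sold=4 ship[1->2]=2 ship[0->1]=2 prod=3 -> [4 4 9]
Step 2: demand=4,sold=4 ship[1->2]=2 ship[0->1]=2 prod=3 -> [5 4 7]
Step 3: demand=4,sold=4 ship[1->2]=2 ship[0->1]=2 prod=3 -> [6 4 5]
Step 4: demand=4,sold=4 ship[1->2]=2 ship[0->1]=2 prod=3 -> [7 4 3]
Step 5: demand=4,sold=3 ship[1->2]=2 ship[0->1]=2 prod=3 -> [8 4 2]
Step 6: demand=4,sold=2 ship[1->2]=2 ship[0->1]=2 prod=3 -> [9 4 2]
Step 7: demand=4,sold=2 ship[1->2]=2 ship[0->1]=2 prod=3 -> [10 4 2]
Step 8: demand=4,sold=2 ship[1->2]=2 ship[0->1]=2 prod=3 -> [11 4 2]
Step 9: demand=4,sold=2 ship[1->2]=2 ship[0->1]=2 prod=3 -> [12 4 2]
Step 10: demand=4,sold=2 ship[1->2]=2 ship[0->1]=2 prod=3 -> [13 4 2]
Step 11: demand=4,sold=2 ship[1->2]=2 ship[0->1]=2 prod=3 -> [14 4 2]
Step 12: demand=4,sold=2 ship[1->2]=2 ship[0->1]=2 prod=3 -> [15 4 2]
First stockout at step 5

5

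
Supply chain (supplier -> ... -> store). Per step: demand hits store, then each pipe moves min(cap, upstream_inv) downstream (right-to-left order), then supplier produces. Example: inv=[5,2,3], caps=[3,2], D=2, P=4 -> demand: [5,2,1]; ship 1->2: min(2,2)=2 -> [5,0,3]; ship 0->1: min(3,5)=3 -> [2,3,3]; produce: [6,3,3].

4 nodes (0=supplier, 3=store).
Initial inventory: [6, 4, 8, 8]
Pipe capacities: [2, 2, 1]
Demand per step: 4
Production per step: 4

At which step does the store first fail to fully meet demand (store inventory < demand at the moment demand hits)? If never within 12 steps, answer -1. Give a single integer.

Step 1: demand=4,sold=4 ship[2->3]=1 ship[1->2]=2 ship[0->1]=2 prod=4 -> [8 4 9 5]
Step 2: demand=4,sold=4 ship[2->3]=1 ship[1->2]=2 ship[0->1]=2 prod=4 -> [10 4 10 2]
Step 3: demand=4,sold=2 ship[2->3]=1 ship[1->2]=2 ship[0->1]=2 prod=4 -> [12 4 11 1]
Step 4: demand=4,sold=1 ship[2->3]=1 ship[1->2]=2 ship[0->1]=2 prod=4 -> [14 4 12 1]
Step 5: demand=4,sold=1 ship[2->3]=1 ship[1->2]=2 ship[0->1]=2 prod=4 -> [16 4 13 1]
Step 6: demand=4,sold=1 ship[2->3]=1 ship[1->2]=2 ship[0->1]=2 prod=4 -> [18 4 14 1]
Step 7: demand=4,sold=1 ship[2->3]=1 ship[1->2]=2 ship[0->1]=2 prod=4 -> [20 4 15 1]
Step 8: demand=4,sold=1 ship[2->3]=1 ship[1->2]=2 ship[0->1]=2 prod=4 -> [22 4 16 1]
Step 9: demand=4,sold=1 ship[2->3]=1 ship[1->2]=2 ship[0->1]=2 prod=4 -> [24 4 17 1]
Step 10: demand=4,sold=1 ship[2->3]=1 ship[1->2]=2 ship[0->1]=2 prod=4 -> [26 4 18 1]
Step 11: demand=4,sold=1 ship[2->3]=1 ship[1->2]=2 ship[0->1]=2 prod=4 -> [28 4 19 1]
Step 12: demand=4,sold=1 ship[2->3]=1 ship[1->2]=2 ship[0->1]=2 prod=4 -> [30 4 20 1]
First stockout at step 3

3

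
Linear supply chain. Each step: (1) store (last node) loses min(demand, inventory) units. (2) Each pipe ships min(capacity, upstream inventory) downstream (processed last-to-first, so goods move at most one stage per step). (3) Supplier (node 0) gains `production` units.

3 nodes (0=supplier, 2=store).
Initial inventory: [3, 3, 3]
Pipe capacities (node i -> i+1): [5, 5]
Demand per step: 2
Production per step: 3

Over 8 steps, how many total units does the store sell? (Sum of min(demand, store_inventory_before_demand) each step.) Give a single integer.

Answer: 16

Derivation:
Step 1: sold=2 (running total=2) -> [3 3 4]
Step 2: sold=2 (running total=4) -> [3 3 5]
Step 3: sold=2 (running total=6) -> [3 3 6]
Step 4: sold=2 (running total=8) -> [3 3 7]
Step 5: sold=2 (running total=10) -> [3 3 8]
Step 6: sold=2 (running total=12) -> [3 3 9]
Step 7: sold=2 (running total=14) -> [3 3 10]
Step 8: sold=2 (running total=16) -> [3 3 11]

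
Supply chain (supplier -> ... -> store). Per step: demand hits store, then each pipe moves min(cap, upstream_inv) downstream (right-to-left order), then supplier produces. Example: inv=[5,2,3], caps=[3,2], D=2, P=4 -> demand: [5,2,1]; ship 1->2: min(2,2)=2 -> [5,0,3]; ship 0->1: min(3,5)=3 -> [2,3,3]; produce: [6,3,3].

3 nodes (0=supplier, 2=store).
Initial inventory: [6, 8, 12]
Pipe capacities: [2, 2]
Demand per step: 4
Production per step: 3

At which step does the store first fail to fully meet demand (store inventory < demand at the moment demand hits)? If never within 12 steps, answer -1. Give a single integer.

Step 1: demand=4,sold=4 ship[1->2]=2 ship[0->1]=2 prod=3 -> [7 8 10]
Step 2: demand=4,sold=4 ship[1->2]=2 ship[0->1]=2 prod=3 -> [8 8 8]
Step 3: demand=4,sold=4 ship[1->2]=2 ship[0->1]=2 prod=3 -> [9 8 6]
Step 4: demand=4,sold=4 ship[1->2]=2 ship[0->1]=2 prod=3 -> [10 8 4]
Step 5: demand=4,sold=4 ship[1->2]=2 ship[0->1]=2 prod=3 -> [11 8 2]
Step 6: demand=4,sold=2 ship[1->2]=2 ship[0->1]=2 prod=3 -> [12 8 2]
Step 7: demand=4,sold=2 ship[1->2]=2 ship[0->1]=2 prod=3 -> [13 8 2]
Step 8: demand=4,sold=2 ship[1->2]=2 ship[0->1]=2 prod=3 -> [14 8 2]
Step 9: demand=4,sold=2 ship[1->2]=2 ship[0->1]=2 prod=3 -> [15 8 2]
Step 10: demand=4,sold=2 ship[1->2]=2 ship[0->1]=2 prod=3 -> [16 8 2]
Step 11: demand=4,sold=2 ship[1->2]=2 ship[0->1]=2 prod=3 -> [17 8 2]
Step 12: demand=4,sold=2 ship[1->2]=2 ship[0->1]=2 prod=3 -> [18 8 2]
First stockout at step 6

6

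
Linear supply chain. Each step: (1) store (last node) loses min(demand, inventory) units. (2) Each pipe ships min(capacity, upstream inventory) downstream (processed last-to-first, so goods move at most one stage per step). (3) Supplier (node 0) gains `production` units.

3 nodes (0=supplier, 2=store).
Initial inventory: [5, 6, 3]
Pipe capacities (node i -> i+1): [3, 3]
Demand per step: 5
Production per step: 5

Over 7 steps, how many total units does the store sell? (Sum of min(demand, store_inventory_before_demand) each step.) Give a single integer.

Step 1: sold=3 (running total=3) -> [7 6 3]
Step 2: sold=3 (running total=6) -> [9 6 3]
Step 3: sold=3 (running total=9) -> [11 6 3]
Step 4: sold=3 (running total=12) -> [13 6 3]
Step 5: sold=3 (running total=15) -> [15 6 3]
Step 6: sold=3 (running total=18) -> [17 6 3]
Step 7: sold=3 (running total=21) -> [19 6 3]

Answer: 21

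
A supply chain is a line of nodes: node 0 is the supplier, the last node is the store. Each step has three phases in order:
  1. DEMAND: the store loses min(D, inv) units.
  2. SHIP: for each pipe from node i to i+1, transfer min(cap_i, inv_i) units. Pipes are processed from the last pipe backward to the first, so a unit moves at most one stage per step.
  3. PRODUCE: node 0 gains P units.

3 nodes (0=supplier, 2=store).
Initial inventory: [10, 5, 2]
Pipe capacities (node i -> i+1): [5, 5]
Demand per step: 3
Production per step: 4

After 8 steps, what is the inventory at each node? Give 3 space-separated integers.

Step 1: demand=3,sold=2 ship[1->2]=5 ship[0->1]=5 prod=4 -> inv=[9 5 5]
Step 2: demand=3,sold=3 ship[1->2]=5 ship[0->1]=5 prod=4 -> inv=[8 5 7]
Step 3: demand=3,sold=3 ship[1->2]=5 ship[0->1]=5 prod=4 -> inv=[7 5 9]
Step 4: demand=3,sold=3 ship[1->2]=5 ship[0->1]=5 prod=4 -> inv=[6 5 11]
Step 5: demand=3,sold=3 ship[1->2]=5 ship[0->1]=5 prod=4 -> inv=[5 5 13]
Step 6: demand=3,sold=3 ship[1->2]=5 ship[0->1]=5 prod=4 -> inv=[4 5 15]
Step 7: demand=3,sold=3 ship[1->2]=5 ship[0->1]=4 prod=4 -> inv=[4 4 17]
Step 8: demand=3,sold=3 ship[1->2]=4 ship[0->1]=4 prod=4 -> inv=[4 4 18]

4 4 18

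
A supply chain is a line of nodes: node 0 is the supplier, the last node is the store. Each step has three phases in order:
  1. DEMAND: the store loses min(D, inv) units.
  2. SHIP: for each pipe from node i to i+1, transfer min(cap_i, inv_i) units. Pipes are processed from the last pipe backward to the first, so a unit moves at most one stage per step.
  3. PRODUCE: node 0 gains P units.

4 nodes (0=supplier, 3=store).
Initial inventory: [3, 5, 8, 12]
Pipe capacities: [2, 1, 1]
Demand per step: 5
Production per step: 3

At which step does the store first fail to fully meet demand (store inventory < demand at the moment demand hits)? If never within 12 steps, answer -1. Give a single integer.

Step 1: demand=5,sold=5 ship[2->3]=1 ship[1->2]=1 ship[0->1]=2 prod=3 -> [4 6 8 8]
Step 2: demand=5,sold=5 ship[2->3]=1 ship[1->2]=1 ship[0->1]=2 prod=3 -> [5 7 8 4]
Step 3: demand=5,sold=4 ship[2->3]=1 ship[1->2]=1 ship[0->1]=2 prod=3 -> [6 8 8 1]
Step 4: demand=5,sold=1 ship[2->3]=1 ship[1->2]=1 ship[0->1]=2 prod=3 -> [7 9 8 1]
Step 5: demand=5,sold=1 ship[2->3]=1 ship[1->2]=1 ship[0->1]=2 prod=3 -> [8 10 8 1]
Step 6: demand=5,sold=1 ship[2->3]=1 ship[1->2]=1 ship[0->1]=2 prod=3 -> [9 11 8 1]
Step 7: demand=5,sold=1 ship[2->3]=1 ship[1->2]=1 ship[0->1]=2 prod=3 -> [10 12 8 1]
Step 8: demand=5,sold=1 ship[2->3]=1 ship[1->2]=1 ship[0->1]=2 prod=3 -> [11 13 8 1]
Step 9: demand=5,sold=1 ship[2->3]=1 ship[1->2]=1 ship[0->1]=2 prod=3 -> [12 14 8 1]
Step 10: demand=5,sold=1 ship[2->3]=1 ship[1->2]=1 ship[0->1]=2 prod=3 -> [13 15 8 1]
Step 11: demand=5,sold=1 ship[2->3]=1 ship[1->2]=1 ship[0->1]=2 prod=3 -> [14 16 8 1]
Step 12: demand=5,sold=1 ship[2->3]=1 ship[1->2]=1 ship[0->1]=2 prod=3 -> [15 17 8 1]
First stockout at step 3

3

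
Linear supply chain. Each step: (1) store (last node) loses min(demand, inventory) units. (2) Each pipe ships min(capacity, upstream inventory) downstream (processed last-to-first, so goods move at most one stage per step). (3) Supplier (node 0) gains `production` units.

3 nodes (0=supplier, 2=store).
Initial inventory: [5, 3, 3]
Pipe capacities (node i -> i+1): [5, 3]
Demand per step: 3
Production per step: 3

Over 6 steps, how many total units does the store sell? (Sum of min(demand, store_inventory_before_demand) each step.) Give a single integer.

Step 1: sold=3 (running total=3) -> [3 5 3]
Step 2: sold=3 (running total=6) -> [3 5 3]
Step 3: sold=3 (running total=9) -> [3 5 3]
Step 4: sold=3 (running total=12) -> [3 5 3]
Step 5: sold=3 (running total=15) -> [3 5 3]
Step 6: sold=3 (running total=18) -> [3 5 3]

Answer: 18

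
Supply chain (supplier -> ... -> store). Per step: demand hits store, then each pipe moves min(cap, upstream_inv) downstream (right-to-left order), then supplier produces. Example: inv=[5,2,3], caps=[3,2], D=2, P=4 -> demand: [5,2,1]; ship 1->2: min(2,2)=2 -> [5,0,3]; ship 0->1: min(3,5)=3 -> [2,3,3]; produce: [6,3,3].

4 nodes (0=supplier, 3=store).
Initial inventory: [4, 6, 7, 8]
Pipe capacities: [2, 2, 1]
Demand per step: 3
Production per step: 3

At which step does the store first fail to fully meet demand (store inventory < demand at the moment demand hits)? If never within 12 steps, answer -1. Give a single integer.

Step 1: demand=3,sold=3 ship[2->3]=1 ship[1->2]=2 ship[0->1]=2 prod=3 -> [5 6 8 6]
Step 2: demand=3,sold=3 ship[2->3]=1 ship[1->2]=2 ship[0->1]=2 prod=3 -> [6 6 9 4]
Step 3: demand=3,sold=3 ship[2->3]=1 ship[1->2]=2 ship[0->1]=2 prod=3 -> [7 6 10 2]
Step 4: demand=3,sold=2 ship[2->3]=1 ship[1->2]=2 ship[0->1]=2 prod=3 -> [8 6 11 1]
Step 5: demand=3,sold=1 ship[2->3]=1 ship[1->2]=2 ship[0->1]=2 prod=3 -> [9 6 12 1]
Step 6: demand=3,sold=1 ship[2->3]=1 ship[1->2]=2 ship[0->1]=2 prod=3 -> [10 6 13 1]
Step 7: demand=3,sold=1 ship[2->3]=1 ship[1->2]=2 ship[0->1]=2 prod=3 -> [11 6 14 1]
Step 8: demand=3,sold=1 ship[2->3]=1 ship[1->2]=2 ship[0->1]=2 prod=3 -> [12 6 15 1]
Step 9: demand=3,sold=1 ship[2->3]=1 ship[1->2]=2 ship[0->1]=2 prod=3 -> [13 6 16 1]
Step 10: demand=3,sold=1 ship[2->3]=1 ship[1->2]=2 ship[0->1]=2 prod=3 -> [14 6 17 1]
Step 11: demand=3,sold=1 ship[2->3]=1 ship[1->2]=2 ship[0->1]=2 prod=3 -> [15 6 18 1]
Step 12: demand=3,sold=1 ship[2->3]=1 ship[1->2]=2 ship[0->1]=2 prod=3 -> [16 6 19 1]
First stockout at step 4

4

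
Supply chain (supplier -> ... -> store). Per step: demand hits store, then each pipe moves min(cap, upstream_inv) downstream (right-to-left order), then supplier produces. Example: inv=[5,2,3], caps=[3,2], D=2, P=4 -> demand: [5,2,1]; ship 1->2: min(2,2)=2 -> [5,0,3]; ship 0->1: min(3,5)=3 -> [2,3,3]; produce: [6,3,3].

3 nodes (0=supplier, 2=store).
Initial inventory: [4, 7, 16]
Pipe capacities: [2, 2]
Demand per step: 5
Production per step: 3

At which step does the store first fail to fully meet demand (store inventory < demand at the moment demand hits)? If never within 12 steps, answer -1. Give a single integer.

Step 1: demand=5,sold=5 ship[1->2]=2 ship[0->1]=2 prod=3 -> [5 7 13]
Step 2: demand=5,sold=5 ship[1->2]=2 ship[0->1]=2 prod=3 -> [6 7 10]
Step 3: demand=5,sold=5 ship[1->2]=2 ship[0->1]=2 prod=3 -> [7 7 7]
Step 4: demand=5,sold=5 ship[1->2]=2 ship[0->1]=2 prod=3 -> [8 7 4]
Step 5: demand=5,sold=4 ship[1->2]=2 ship[0->1]=2 prod=3 -> [9 7 2]
Step 6: demand=5,sold=2 ship[1->2]=2 ship[0->1]=2 prod=3 -> [10 7 2]
Step 7: demand=5,sold=2 ship[1->2]=2 ship[0->1]=2 prod=3 -> [11 7 2]
Step 8: demand=5,sold=2 ship[1->2]=2 ship[0->1]=2 prod=3 -> [12 7 2]
Step 9: demand=5,sold=2 ship[1->2]=2 ship[0->1]=2 prod=3 -> [13 7 2]
Step 10: demand=5,sold=2 ship[1->2]=2 ship[0->1]=2 prod=3 -> [14 7 2]
Step 11: demand=5,sold=2 ship[1->2]=2 ship[0->1]=2 prod=3 -> [15 7 2]
Step 12: demand=5,sold=2 ship[1->2]=2 ship[0->1]=2 prod=3 -> [16 7 2]
First stockout at step 5

5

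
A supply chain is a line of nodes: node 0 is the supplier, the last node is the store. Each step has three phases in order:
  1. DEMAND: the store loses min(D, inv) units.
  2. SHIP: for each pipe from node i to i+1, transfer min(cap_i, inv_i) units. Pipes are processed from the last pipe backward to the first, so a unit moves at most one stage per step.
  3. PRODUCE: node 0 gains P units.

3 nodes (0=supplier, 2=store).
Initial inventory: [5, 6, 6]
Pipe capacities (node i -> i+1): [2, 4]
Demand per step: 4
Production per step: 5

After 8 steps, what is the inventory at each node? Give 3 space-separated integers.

Step 1: demand=4,sold=4 ship[1->2]=4 ship[0->1]=2 prod=5 -> inv=[8 4 6]
Step 2: demand=4,sold=4 ship[1->2]=4 ship[0->1]=2 prod=5 -> inv=[11 2 6]
Step 3: demand=4,sold=4 ship[1->2]=2 ship[0->1]=2 prod=5 -> inv=[14 2 4]
Step 4: demand=4,sold=4 ship[1->2]=2 ship[0->1]=2 prod=5 -> inv=[17 2 2]
Step 5: demand=4,sold=2 ship[1->2]=2 ship[0->1]=2 prod=5 -> inv=[20 2 2]
Step 6: demand=4,sold=2 ship[1->2]=2 ship[0->1]=2 prod=5 -> inv=[23 2 2]
Step 7: demand=4,sold=2 ship[1->2]=2 ship[0->1]=2 prod=5 -> inv=[26 2 2]
Step 8: demand=4,sold=2 ship[1->2]=2 ship[0->1]=2 prod=5 -> inv=[29 2 2]

29 2 2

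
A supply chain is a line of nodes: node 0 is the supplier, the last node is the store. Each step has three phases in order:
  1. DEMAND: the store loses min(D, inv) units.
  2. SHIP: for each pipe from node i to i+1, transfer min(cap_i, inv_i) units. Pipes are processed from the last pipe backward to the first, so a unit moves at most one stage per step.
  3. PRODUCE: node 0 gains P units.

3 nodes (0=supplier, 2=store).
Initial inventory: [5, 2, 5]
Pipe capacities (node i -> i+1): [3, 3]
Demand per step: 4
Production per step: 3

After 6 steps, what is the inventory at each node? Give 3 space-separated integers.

Step 1: demand=4,sold=4 ship[1->2]=2 ship[0->1]=3 prod=3 -> inv=[5 3 3]
Step 2: demand=4,sold=3 ship[1->2]=3 ship[0->1]=3 prod=3 -> inv=[5 3 3]
Step 3: demand=4,sold=3 ship[1->2]=3 ship[0->1]=3 prod=3 -> inv=[5 3 3]
Step 4: demand=4,sold=3 ship[1->2]=3 ship[0->1]=3 prod=3 -> inv=[5 3 3]
Step 5: demand=4,sold=3 ship[1->2]=3 ship[0->1]=3 prod=3 -> inv=[5 3 3]
Step 6: demand=4,sold=3 ship[1->2]=3 ship[0->1]=3 prod=3 -> inv=[5 3 3]

5 3 3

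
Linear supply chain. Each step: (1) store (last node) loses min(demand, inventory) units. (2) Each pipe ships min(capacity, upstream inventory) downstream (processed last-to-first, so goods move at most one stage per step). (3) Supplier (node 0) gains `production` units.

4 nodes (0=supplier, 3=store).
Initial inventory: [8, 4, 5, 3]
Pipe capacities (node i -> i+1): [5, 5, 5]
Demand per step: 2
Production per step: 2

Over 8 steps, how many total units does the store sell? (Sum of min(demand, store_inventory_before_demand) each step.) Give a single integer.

Answer: 16

Derivation:
Step 1: sold=2 (running total=2) -> [5 5 4 6]
Step 2: sold=2 (running total=4) -> [2 5 5 8]
Step 3: sold=2 (running total=6) -> [2 2 5 11]
Step 4: sold=2 (running total=8) -> [2 2 2 14]
Step 5: sold=2 (running total=10) -> [2 2 2 14]
Step 6: sold=2 (running total=12) -> [2 2 2 14]
Step 7: sold=2 (running total=14) -> [2 2 2 14]
Step 8: sold=2 (running total=16) -> [2 2 2 14]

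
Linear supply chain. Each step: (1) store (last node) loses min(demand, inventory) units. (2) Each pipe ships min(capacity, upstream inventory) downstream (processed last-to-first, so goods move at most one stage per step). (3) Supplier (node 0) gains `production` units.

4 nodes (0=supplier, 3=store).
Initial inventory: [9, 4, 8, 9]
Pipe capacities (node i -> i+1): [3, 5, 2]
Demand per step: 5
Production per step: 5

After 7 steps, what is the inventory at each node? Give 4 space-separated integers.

Step 1: demand=5,sold=5 ship[2->3]=2 ship[1->2]=4 ship[0->1]=3 prod=5 -> inv=[11 3 10 6]
Step 2: demand=5,sold=5 ship[2->3]=2 ship[1->2]=3 ship[0->1]=3 prod=5 -> inv=[13 3 11 3]
Step 3: demand=5,sold=3 ship[2->3]=2 ship[1->2]=3 ship[0->1]=3 prod=5 -> inv=[15 3 12 2]
Step 4: demand=5,sold=2 ship[2->3]=2 ship[1->2]=3 ship[0->1]=3 prod=5 -> inv=[17 3 13 2]
Step 5: demand=5,sold=2 ship[2->3]=2 ship[1->2]=3 ship[0->1]=3 prod=5 -> inv=[19 3 14 2]
Step 6: demand=5,sold=2 ship[2->3]=2 ship[1->2]=3 ship[0->1]=3 prod=5 -> inv=[21 3 15 2]
Step 7: demand=5,sold=2 ship[2->3]=2 ship[1->2]=3 ship[0->1]=3 prod=5 -> inv=[23 3 16 2]

23 3 16 2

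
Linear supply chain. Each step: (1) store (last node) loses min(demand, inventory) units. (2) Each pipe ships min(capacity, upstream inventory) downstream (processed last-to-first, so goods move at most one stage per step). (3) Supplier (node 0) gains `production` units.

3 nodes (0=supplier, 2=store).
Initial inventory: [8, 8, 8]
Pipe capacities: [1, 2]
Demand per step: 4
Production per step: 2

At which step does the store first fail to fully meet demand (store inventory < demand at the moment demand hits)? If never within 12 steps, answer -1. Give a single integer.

Step 1: demand=4,sold=4 ship[1->2]=2 ship[0->1]=1 prod=2 -> [9 7 6]
Step 2: demand=4,sold=4 ship[1->2]=2 ship[0->1]=1 prod=2 -> [10 6 4]
Step 3: demand=4,sold=4 ship[1->2]=2 ship[0->1]=1 prod=2 -> [11 5 2]
Step 4: demand=4,sold=2 ship[1->2]=2 ship[0->1]=1 prod=2 -> [12 4 2]
Step 5: demand=4,sold=2 ship[1->2]=2 ship[0->1]=1 prod=2 -> [13 3 2]
Step 6: demand=4,sold=2 ship[1->2]=2 ship[0->1]=1 prod=2 -> [14 2 2]
Step 7: demand=4,sold=2 ship[1->2]=2 ship[0->1]=1 prod=2 -> [15 1 2]
Step 8: demand=4,sold=2 ship[1->2]=1 ship[0->1]=1 prod=2 -> [16 1 1]
Step 9: demand=4,sold=1 ship[1->2]=1 ship[0->1]=1 prod=2 -> [17 1 1]
Step 10: demand=4,sold=1 ship[1->2]=1 ship[0->1]=1 prod=2 -> [18 1 1]
Step 11: demand=4,sold=1 ship[1->2]=1 ship[0->1]=1 prod=2 -> [19 1 1]
Step 12: demand=4,sold=1 ship[1->2]=1 ship[0->1]=1 prod=2 -> [20 1 1]
First stockout at step 4

4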